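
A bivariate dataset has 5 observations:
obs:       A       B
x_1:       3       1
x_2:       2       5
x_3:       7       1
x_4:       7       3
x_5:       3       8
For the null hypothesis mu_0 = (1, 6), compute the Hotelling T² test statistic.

Step 1 — sample mean vector:
  mean(A) = (3 + 2 + 7 + 7 + 3) / 5 = 22/5 = 4.4
  mean(B) = (1 + 5 + 1 + 3 + 8) / 5 = 18/5 = 3.6
  x̄ = (4.4, 3.6),  deviation x̄ - mu_0 = (4.4, 3.6) - (1, 6) = (3.4, -2.4).

Step 2 — sample covariance matrix, S[i,j] = (1/(n-1)) · Σ_k (x_{k,i} - mean_i) · (x_{k,j} - mean_j), divisor n-1 = 4:
  S[A,A] = ((-1.4)·(-1.4) + (-2.4)·(-2.4) + (2.6)·(2.6) + (2.6)·(2.6) + (-1.4)·(-1.4)) / 4 = 23.2/4 = 5.8
  S[A,B] = ((-1.4)·(-2.6) + (-2.4)·(1.4) + (2.6)·(-2.6) + (2.6)·(-0.6) + (-1.4)·(4.4)) / 4 = -14.2/4 = -3.55
  S[B,B] = ((-2.6)·(-2.6) + (1.4)·(1.4) + (-2.6)·(-2.6) + (-0.6)·(-0.6) + (4.4)·(4.4)) / 4 = 35.2/4 = 8.8
  S = [[5.8, -3.55],
 [-3.55, 8.8]].

Step 3 — invert S. det(S) = 5.8·8.8 - (-3.55)² = 38.4375.
  S^{-1} = (1/det) · [[d, -b], [-b, a]] = [[0.2289, 0.0924],
 [0.0924, 0.1509]].

Step 4 — quadratic form (x̄ - mu_0)^T · S^{-1} · (x̄ - mu_0):
  S^{-1} · (x̄ - mu_0) = (0.5567, -0.0481),
  (x̄ - mu_0)^T · [...] = (3.4)·(0.5567) + (-2.4)·(-0.0481) = 2.0085.

Step 5 — scale by n: T² = 5 · 2.0085 = 10.0423.

T² ≈ 10.0423


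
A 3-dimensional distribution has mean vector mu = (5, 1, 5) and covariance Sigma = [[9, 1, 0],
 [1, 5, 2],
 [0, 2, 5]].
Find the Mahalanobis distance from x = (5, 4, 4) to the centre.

Step 1 — centre the observation: (x - mu) = (0, 3, -1).

Step 2 — invert Sigma (cofactor / det for 3×3, or solve directly):
  Sigma^{-1} = [[0.1141, -0.0272, 0.0109],
 [-0.0272, 0.2446, -0.0978],
 [0.0109, -0.0978, 0.2391]].

Step 3 — form the quadratic (x - mu)^T · Sigma^{-1} · (x - mu):
  Sigma^{-1} · (x - mu) = (-0.0924, 0.8315, -0.5326).
  (x - mu)^T · [Sigma^{-1} · (x - mu)] = (0)·(-0.0924) + (3)·(0.8315) + (-1)·(-0.5326) = 3.0272.

Step 4 — take square root: d = √(3.0272) ≈ 1.7399.

d(x, mu) = √(3.0272) ≈ 1.7399


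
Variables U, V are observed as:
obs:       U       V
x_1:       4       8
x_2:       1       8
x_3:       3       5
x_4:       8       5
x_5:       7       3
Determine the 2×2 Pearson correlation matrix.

Step 1 — column means:
  mean(U) = (4 + 1 + 3 + 8 + 7) / 5 = 23/5 = 4.6
  mean(V) = (8 + 8 + 5 + 5 + 3) / 5 = 29/5 = 5.8

Step 2 — sample variances and covariances s[i,j] = (1/(n-1)) · Σ_k (x_{k,i} - mean_i) · (x_{k,j} - mean_j), with n-1 = 4:
  s[U,U] = ((-0.6)·(-0.6) + (-3.6)·(-3.6) + (-1.6)·(-1.6) + (3.4)·(3.4) + (2.4)·(2.4)) / 4 = 33.2/4 = 8.3
  s[U,V] = ((-0.6)·(2.2) + (-3.6)·(2.2) + (-1.6)·(-0.8) + (3.4)·(-0.8) + (2.4)·(-2.8)) / 4 = -17.4/4 = -4.35
  s[V,V] = ((2.2)·(2.2) + (2.2)·(2.2) + (-0.8)·(-0.8) + (-0.8)·(-0.8) + (-2.8)·(-2.8)) / 4 = 18.8/4 = 4.7
  Sample standard deviations s_i = √(s[i,i]):
  s(U) = √(8.3) = 2.881
  s(V) = √(4.7) = 2.1679

Step 3 — r_{ij} = s_{ij} / (s_i · s_j):
  r[U,U] = 1 (diagonal).
  r[U,V] = -4.35 / (2.881 · 2.1679) = -4.35 / 6.2458 = -0.6965
  r[V,V] = 1 (diagonal).

R is symmetric with unit diagonal. Assembling:

R = [[1, -0.6965],
 [-0.6965, 1]]


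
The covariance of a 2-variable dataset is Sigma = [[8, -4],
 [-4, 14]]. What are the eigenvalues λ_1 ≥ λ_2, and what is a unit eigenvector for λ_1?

Step 1 — characteristic polynomial of 2×2 Sigma:
  det(Sigma - λI) = λ² - trace · λ + det = 0.
  trace = 8 + 14 = 22, det = 8·14 - (-4)² = 96.
Step 2 — discriminant:
  Δ = trace² - 4·det = 484 - 384 = 100.
Step 3 — eigenvalues:
  λ = (trace ± √Δ)/2 = (22 ± 10)/2,
  λ_1 = 16,  λ_2 = 6.

Step 4 — unit eigenvector for λ_1: solve (Sigma - λ_1 I)v = 0. First row:
  (8 - 16)·v_x + (-4)·v_y = 0, i.e. (-8)·v_x + (-4)·v_y = 0,
  so v ∝ (b, λ_1 - a) = (-4, 8); multiply by -1 so the first entry is positive: u = (4, -8).
  ||u|| = √((4)² + (-8)²) = √(80) ≈ 8.9443,
  v_1 = u/||u|| ≈ (0.4472, -0.8944) (||v_1|| = 1).

λ_1 = 16,  λ_2 = 6;  v_1 ≈ (0.4472, -0.8944)


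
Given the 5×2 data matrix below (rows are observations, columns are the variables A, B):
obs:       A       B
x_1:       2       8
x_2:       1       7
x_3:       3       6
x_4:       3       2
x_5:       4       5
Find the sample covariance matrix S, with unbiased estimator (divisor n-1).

Step 1 — column means:
  mean(A) = (2 + 1 + 3 + 3 + 4) / 5 = 13/5 = 2.6
  mean(B) = (8 + 7 + 6 + 2 + 5) / 5 = 28/5 = 5.6

Step 2 — sample covariance S[i,j] = (1/(n-1)) · Σ_k (x_{k,i} - mean_i) · (x_{k,j} - mean_j), with n-1 = 4.
  S[A,A] = ((-0.6)·(-0.6) + (-1.6)·(-1.6) + (0.4)·(0.4) + (0.4)·(0.4) + (1.4)·(1.4)) / 4 = 5.2/4 = 1.3
  S[A,B] = ((-0.6)·(2.4) + (-1.6)·(1.4) + (0.4)·(0.4) + (0.4)·(-3.6) + (1.4)·(-0.6)) / 4 = -5.8/4 = -1.45
  S[B,B] = ((2.4)·(2.4) + (1.4)·(1.4) + (0.4)·(0.4) + (-3.6)·(-3.6) + (-0.6)·(-0.6)) / 4 = 21.2/4 = 5.3

S is symmetric (S[j,i] = S[i,j]). Assembling:

S = [[1.3, -1.45],
 [-1.45, 5.3]]


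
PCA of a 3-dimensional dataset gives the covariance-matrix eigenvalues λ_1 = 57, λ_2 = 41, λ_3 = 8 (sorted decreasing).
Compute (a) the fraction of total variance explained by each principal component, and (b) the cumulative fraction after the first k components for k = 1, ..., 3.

Step 1 — total variance = trace(Sigma) = Σ λ_i = 57 + 41 + 8 = 106.

Step 2 — fraction explained by component i = λ_i / Σ λ:
  PC1: 57/106 = 0.5377
  PC2: 41/106 = 0.3868
  PC3: 8/106 = 0.0755

Step 3 — cumulative fraction after k components = (λ_1 + ... + λ_k) / Σ λ:
  k = 1: 57/106 = 0.5377
  k = 2: (57 + 41)/106 = 98/106 = 0.9245
  k = 3: (57 + 41 + 8)/106 = 106/106 = 1

Summary (fraction, with percent):

explained: PC1 0.5377 (53.77%), PC2 0.3868 (38.68%), PC3 0.0755 (7.55%);  cumulative: 0.5377, 0.9245, 1


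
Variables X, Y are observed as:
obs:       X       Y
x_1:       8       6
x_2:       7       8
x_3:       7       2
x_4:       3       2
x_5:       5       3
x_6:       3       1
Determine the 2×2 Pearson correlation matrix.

Step 1 — column means:
  mean(X) = (8 + 7 + 7 + 3 + 5 + 3) / 6 = 33/6 = 5.5
  mean(Y) = (6 + 8 + 2 + 2 + 3 + 1) / 6 = 22/6 = 3.6667

Step 2 — sample variances and covariances s[i,j] = (1/(n-1)) · Σ_k (x_{k,i} - mean_i) · (x_{k,j} - mean_j), with n-1 = 5:
  s[X,X] = ((2.5)·(2.5) + (1.5)·(1.5) + (1.5)·(1.5) + (-2.5)·(-2.5) + (-0.5)·(-0.5) + (-2.5)·(-2.5)) / 5 = 23.5/5 = 4.7
  s[X,Y] = ((2.5)·(2.3333) + (1.5)·(4.3333) + (1.5)·(-1.6667) + (-2.5)·(-1.6667) + (-0.5)·(-0.6667) + (-2.5)·(-2.6667)) / 5 = 21/5 = 4.2
  s[Y,Y] = ((2.3333)·(2.3333) + (4.3333)·(4.3333) + (-1.6667)·(-1.6667) + (-1.6667)·(-1.6667) + (-0.6667)·(-0.6667) + (-2.6667)·(-2.6667)) / 5 = 37.3333/5 = 7.4667
  Sample standard deviations s_i = √(s[i,i]):
  s(X) = √(4.7) = 2.1679
  s(Y) = √(7.4667) = 2.7325

Step 3 — r_{ij} = s_{ij} / (s_i · s_j):
  r[X,X] = 1 (diagonal).
  r[X,Y] = 4.2 / (2.1679 · 2.7325) = 4.2 / 5.924 = 0.709
  r[Y,Y] = 1 (diagonal).

R is symmetric with unit diagonal. Assembling:

R = [[1, 0.709],
 [0.709, 1]]


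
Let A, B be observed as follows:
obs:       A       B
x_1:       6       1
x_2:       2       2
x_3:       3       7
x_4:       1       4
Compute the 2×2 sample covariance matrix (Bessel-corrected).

Step 1 — column means:
  mean(A) = (6 + 2 + 3 + 1) / 4 = 12/4 = 3
  mean(B) = (1 + 2 + 7 + 4) / 4 = 14/4 = 3.5

Step 2 — sample covariance S[i,j] = (1/(n-1)) · Σ_k (x_{k,i} - mean_i) · (x_{k,j} - mean_j), with n-1 = 3.
  S[A,A] = ((3)·(3) + (-1)·(-1) + (0)·(0) + (-2)·(-2)) / 3 = 14/3 = 4.6667
  S[A,B] = ((3)·(-2.5) + (-1)·(-1.5) + (0)·(3.5) + (-2)·(0.5)) / 3 = -7/3 = -2.3333
  S[B,B] = ((-2.5)·(-2.5) + (-1.5)·(-1.5) + (3.5)·(3.5) + (0.5)·(0.5)) / 3 = 21/3 = 7

S is symmetric (S[j,i] = S[i,j]). Assembling:

S = [[4.6667, -2.3333],
 [-2.3333, 7]]


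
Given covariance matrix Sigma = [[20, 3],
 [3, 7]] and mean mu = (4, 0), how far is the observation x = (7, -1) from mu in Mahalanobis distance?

Step 1 — centre the observation: (x - mu) = (3, -1).

Step 2 — invert Sigma. det(Sigma) = 20·7 - (3)² = 131.
  Sigma^{-1} = (1/det) · [[d, -b], [-b, a]] = [[0.0534, -0.0229],
 [-0.0229, 0.1527]].

Step 3 — form the quadratic (x - mu)^T · Sigma^{-1} · (x - mu):
  Sigma^{-1} · (x - mu) = (0.1832, -0.2214).
  (x - mu)^T · [Sigma^{-1} · (x - mu)] = (3)·(0.1832) + (-1)·(-0.2214) = 0.771.

Step 4 — take square root: d = √(0.771) ≈ 0.8781.

d(x, mu) = √(0.771) ≈ 0.8781


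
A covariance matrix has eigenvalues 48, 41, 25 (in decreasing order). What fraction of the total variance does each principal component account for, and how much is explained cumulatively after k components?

Step 1 — total variance = trace(Sigma) = Σ λ_i = 48 + 41 + 25 = 114.

Step 2 — fraction explained by component i = λ_i / Σ λ:
  PC1: 48/114 = 0.4211
  PC2: 41/114 = 0.3596
  PC3: 25/114 = 0.2193

Step 3 — cumulative fraction after k components = (λ_1 + ... + λ_k) / Σ λ:
  k = 1: 48/114 = 0.4211
  k = 2: (48 + 41)/114 = 89/114 = 0.7807
  k = 3: (48 + 41 + 25)/114 = 114/114 = 1

Summary (fraction, with percent):

explained: PC1 0.4211 (42.11%), PC2 0.3596 (35.96%), PC3 0.2193 (21.93%);  cumulative: 0.4211, 0.7807, 1


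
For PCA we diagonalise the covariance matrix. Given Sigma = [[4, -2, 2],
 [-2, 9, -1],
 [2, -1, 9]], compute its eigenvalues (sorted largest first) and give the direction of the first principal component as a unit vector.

Step 1 — characteristic polynomial p(λ) = det(λI - Sigma) = λ³ - tr·λ² + c_1·λ - det, where tr = trace, c_1 = sum of the principal 2×2 minors, det = det(Sigma):
  tr = 4 + 9 + 9 = 22,
  c_1 = (4·9 - (-2)²) + (4·9 - (2)²) + (9·9 - (-1)²) = 32 + 32 + 80 = 144,
  det = 4·(9·9 - (-1)²) - (-2)·((-2)·9 - (-1)·(2)) + (2)·((-2)·(-1) - 9·(2)) = 4·(80) - (-2)·(-16) + (2)·(-16) = 256.
  So p(λ) = λ³ - 22λ² + 144λ - 256.
Step 2 — look for an integer root (rational root theorem: any rational root is an integer divisor of 256). Testing λ = 8:
  p(8) = 512 - 1408 + 1152 - 256 = 0  ✓
  Dividing out (λ - 8): p(λ) = (λ - 8)(λ² - 14λ + 32).
Step 3 — remaining eigenvalues from the quadratic λ² - 14λ + 32 = 0:
  Δ = 14² - 4·32 = 196 - 128 = 68,  λ = (14 ± √68)/2 = (14 ± 8.2462)/2 ≈ 11.1231 or 2.8769.
  Sorted: λ_1 = 11.1231,  λ_2 = 8,  λ_3 = 2.8769  (check: sum = 22 = tr ✓).

Step 4 — unit eigenvector for λ_1 ≈ 11.1231: v spans the null space of (Sigma - λ_1 I), whose rows are
  r_1 = (-7.1231, -2, 2),  r_2 = (-2, -2.1231, -1),  r_3 = (2, -1, -2.1231).
  v is orthogonal to every row, so take v ∝ r_1 × r_2 = ((-2)·(-1) - (2)·(-2.1231), (2)·(-2) - (-7.1231)·(-1), (-7.1231)·(-2.1231) - (-2)·(-2)) ≈ (6.2462, -11.1231, 11.1231).
  Let u = (6.2462, -11.1231, 11.1231).
  ||u|| = √((6.2462)² + (-11.1231)² + (11.1231)²) = √(286.4621) ≈ 16.9252,  v_1 = u/||u|| ≈ (0.369, -0.6572, 0.6572) (||v_1|| = 1).

λ_1 = 11.1231,  λ_2 = 8,  λ_3 = 2.8769;  v_1 ≈ (0.369, -0.6572, 0.6572)


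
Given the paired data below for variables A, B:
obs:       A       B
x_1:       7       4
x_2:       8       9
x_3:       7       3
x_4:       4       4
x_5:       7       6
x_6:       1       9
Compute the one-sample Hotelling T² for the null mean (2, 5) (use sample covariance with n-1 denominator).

Step 1 — sample mean vector:
  mean(A) = (7 + 8 + 7 + 4 + 7 + 1) / 6 = 34/6 = 5.6667
  mean(B) = (4 + 9 + 3 + 4 + 6 + 9) / 6 = 35/6 = 5.8333
  x̄ = (5.6667, 5.8333),  deviation x̄ - mu_0 = (5.6667, 5.8333) - (2, 5) = (3.6667, 0.8333).

Step 2 — sample covariance matrix, S[i,j] = (1/(n-1)) · Σ_k (x_{k,i} - mean_i) · (x_{k,j} - mean_j), divisor n-1 = 5:
  S[A,A] = ((1.3333)·(1.3333) + (2.3333)·(2.3333) + (1.3333)·(1.3333) + (-1.6667)·(-1.6667) + (1.3333)·(1.3333) + (-4.6667)·(-4.6667)) / 5 = 35.3333/5 = 7.0667
  S[A,B] = ((1.3333)·(-1.8333) + (2.3333)·(3.1667) + (1.3333)·(-2.8333) + (-1.6667)·(-1.8333) + (1.3333)·(0.1667) + (-4.6667)·(3.1667)) / 5 = -10.3333/5 = -2.0667
  S[B,B] = ((-1.8333)·(-1.8333) + (3.1667)·(3.1667) + (-2.8333)·(-2.8333) + (-1.8333)·(-1.8333) + (0.1667)·(0.1667) + (3.1667)·(3.1667)) / 5 = 34.8333/5 = 6.9667
  S = [[7.0667, -2.0667],
 [-2.0667, 6.9667]].

Step 3 — invert S. det(S) = 7.0667·6.9667 - (-2.0667)² = 44.96.
  S^{-1} = (1/det) · [[d, -b], [-b, a]] = [[0.155, 0.046],
 [0.046, 0.1572]].

Step 4 — quadratic form (x̄ - mu_0)^T · S^{-1} · (x̄ - mu_0):
  S^{-1} · (x̄ - mu_0) = (0.6065, 0.2995),
  (x̄ - mu_0)^T · [...] = (3.6667)·(0.6065) + (0.8333)·(0.2995) = 2.4733.

Step 5 — scale by n: T² = 6 · 2.4733 = 14.8399.

T² ≈ 14.8399


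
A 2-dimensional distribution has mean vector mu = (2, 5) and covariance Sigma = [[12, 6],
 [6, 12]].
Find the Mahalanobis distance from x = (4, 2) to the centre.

Step 1 — centre the observation: (x - mu) = (2, -3).

Step 2 — invert Sigma. det(Sigma) = 12·12 - (6)² = 108.
  Sigma^{-1} = (1/det) · [[d, -b], [-b, a]] = [[0.1111, -0.0556],
 [-0.0556, 0.1111]].

Step 3 — form the quadratic (x - mu)^T · Sigma^{-1} · (x - mu):
  Sigma^{-1} · (x - mu) = (0.3889, -0.4444).
  (x - mu)^T · [Sigma^{-1} · (x - mu)] = (2)·(0.3889) + (-3)·(-0.4444) = 2.1111.

Step 4 — take square root: d = √(2.1111) ≈ 1.453.

d(x, mu) = √(2.1111) ≈ 1.453


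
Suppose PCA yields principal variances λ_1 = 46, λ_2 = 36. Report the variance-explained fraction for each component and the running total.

Step 1 — total variance = trace(Sigma) = Σ λ_i = 46 + 36 = 82.

Step 2 — fraction explained by component i = λ_i / Σ λ:
  PC1: 46/82 = 0.561
  PC2: 36/82 = 0.439

Step 3 — cumulative fraction after k components = (λ_1 + ... + λ_k) / Σ λ:
  k = 1: 46/82 = 0.561
  k = 2: (46 + 36)/82 = 82/82 = 1

Summary (fraction, with percent):

explained: PC1 0.561 (56.1%), PC2 0.439 (43.9%);  cumulative: 0.561, 1


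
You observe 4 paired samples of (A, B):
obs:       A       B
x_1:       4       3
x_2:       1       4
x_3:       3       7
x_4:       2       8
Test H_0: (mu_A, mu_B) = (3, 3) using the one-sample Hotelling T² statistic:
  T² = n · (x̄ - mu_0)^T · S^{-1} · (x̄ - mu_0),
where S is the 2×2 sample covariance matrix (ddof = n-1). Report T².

Step 1 — sample mean vector:
  mean(A) = (4 + 1 + 3 + 2) / 4 = 10/4 = 2.5
  mean(B) = (3 + 4 + 7 + 8) / 4 = 22/4 = 5.5
  x̄ = (2.5, 5.5),  deviation x̄ - mu_0 = (2.5, 5.5) - (3, 3) = (-0.5, 2.5).

Step 2 — sample covariance matrix, S[i,j] = (1/(n-1)) · Σ_k (x_{k,i} - mean_i) · (x_{k,j} - mean_j), divisor n-1 = 3:
  S[A,A] = ((1.5)·(1.5) + (-1.5)·(-1.5) + (0.5)·(0.5) + (-0.5)·(-0.5)) / 3 = 5/3 = 1.6667
  S[A,B] = ((1.5)·(-2.5) + (-1.5)·(-1.5) + (0.5)·(1.5) + (-0.5)·(2.5)) / 3 = -2/3 = -0.6667
  S[B,B] = ((-2.5)·(-2.5) + (-1.5)·(-1.5) + (1.5)·(1.5) + (2.5)·(2.5)) / 3 = 17/3 = 5.6667
  S = [[1.6667, -0.6667],
 [-0.6667, 5.6667]].

Step 3 — invert S. det(S) = 1.6667·5.6667 - (-0.6667)² = 9.
  S^{-1} = (1/det) · [[d, -b], [-b, a]] = [[0.6296, 0.0741],
 [0.0741, 0.1852]].

Step 4 — quadratic form (x̄ - mu_0)^T · S^{-1} · (x̄ - mu_0):
  S^{-1} · (x̄ - mu_0) = (-0.1296, 0.4259),
  (x̄ - mu_0)^T · [...] = (-0.5)·(-0.1296) + (2.5)·(0.4259) = 1.1296.

Step 5 — scale by n: T² = 4 · 1.1296 = 4.5185.

T² ≈ 4.5185


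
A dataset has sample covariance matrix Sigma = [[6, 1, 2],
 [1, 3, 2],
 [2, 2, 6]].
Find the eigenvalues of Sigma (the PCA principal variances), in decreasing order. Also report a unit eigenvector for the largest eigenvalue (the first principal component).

Step 1 — characteristic polynomial p(λ) = det(λI - Sigma) = λ³ - tr·λ² + c_1·λ - det, where tr = trace, c_1 = sum of the principal 2×2 minors, det = det(Sigma):
  tr = 6 + 3 + 6 = 15,
  c_1 = (6·3 - (1)²) + (6·6 - (2)²) + (3·6 - (2)²) = 17 + 32 + 14 = 63,
  det = 6·(3·6 - (2)²) - (1)·((1)·6 - (2)·(2)) + (2)·((1)·(2) - 3·(2)) = 6·(14) - (1)·(2) + (2)·(-4) = 74.
  So p(λ) = λ³ - 15λ² + 63λ - 74.
Step 2 — look for an integer root (rational root theorem: any rational root is an integer divisor of 74). Testing λ = 2:
  p(2) = 8 - 60 + 126 - 74 = 0  ✓
  Dividing out (λ - 2): p(λ) = (λ - 2)(λ² - 13λ + 37).
Step 3 — remaining eigenvalues from the quadratic λ² - 13λ + 37 = 0:
  Δ = 13² - 4·37 = 169 - 148 = 21,  λ = (13 ± √21)/2 = (13 ± 4.5826)/2 ≈ 8.7913 or 4.2087.
  Sorted: λ_1 = 8.7913,  λ_2 = 4.2087,  λ_3 = 2  (check: sum = 15 = tr ✓).

Step 4 — unit eigenvector for λ_1 ≈ 8.7913: v spans the null space of (Sigma - λ_1 I), whose rows are
  r_1 = (-2.7913, 1, 2),  r_2 = (1, -5.7913, 2),  r_3 = (2, 2, -2.7913).
  v is orthogonal to every row, so take v ∝ r_1 × r_2 = ((1)·(2) - (2)·(-5.7913), (2)·(1) - (-2.7913)·(2), (-2.7913)·(-5.7913) - (1)·(1)) ≈ (13.5826, 7.5826, 15.1652).
  Let u = (13.5826, 7.5826, 15.1652).
  ||u|| = √((13.5826)² + (7.5826)² + (15.1652)²) = √(471.9636) ≈ 21.7247,  v_1 = u/||u|| ≈ (0.6252, 0.349, 0.6981) (||v_1|| = 1).

λ_1 = 8.7913,  λ_2 = 4.2087,  λ_3 = 2;  v_1 ≈ (0.6252, 0.349, 0.6981)


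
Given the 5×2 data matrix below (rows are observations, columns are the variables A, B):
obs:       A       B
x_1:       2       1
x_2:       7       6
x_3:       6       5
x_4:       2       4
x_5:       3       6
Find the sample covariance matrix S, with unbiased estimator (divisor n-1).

Step 1 — column means:
  mean(A) = (2 + 7 + 6 + 2 + 3) / 5 = 20/5 = 4
  mean(B) = (1 + 6 + 5 + 4 + 6) / 5 = 22/5 = 4.4

Step 2 — sample covariance S[i,j] = (1/(n-1)) · Σ_k (x_{k,i} - mean_i) · (x_{k,j} - mean_j), with n-1 = 4.
  S[A,A] = ((-2)·(-2) + (3)·(3) + (2)·(2) + (-2)·(-2) + (-1)·(-1)) / 4 = 22/4 = 5.5
  S[A,B] = ((-2)·(-3.4) + (3)·(1.6) + (2)·(0.6) + (-2)·(-0.4) + (-1)·(1.6)) / 4 = 12/4 = 3
  S[B,B] = ((-3.4)·(-3.4) + (1.6)·(1.6) + (0.6)·(0.6) + (-0.4)·(-0.4) + (1.6)·(1.6)) / 4 = 17.2/4 = 4.3

S is symmetric (S[j,i] = S[i,j]). Assembling:

S = [[5.5, 3],
 [3, 4.3]]


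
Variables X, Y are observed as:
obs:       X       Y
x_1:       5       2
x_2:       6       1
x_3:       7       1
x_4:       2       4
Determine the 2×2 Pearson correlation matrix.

Step 1 — column means:
  mean(X) = (5 + 6 + 7 + 2) / 4 = 20/4 = 5
  mean(Y) = (2 + 1 + 1 + 4) / 4 = 8/4 = 2

Step 2 — sample variances and covariances s[i,j] = (1/(n-1)) · Σ_k (x_{k,i} - mean_i) · (x_{k,j} - mean_j), with n-1 = 3:
  s[X,X] = ((0)·(0) + (1)·(1) + (2)·(2) + (-3)·(-3)) / 3 = 14/3 = 4.6667
  s[X,Y] = ((0)·(0) + (1)·(-1) + (2)·(-1) + (-3)·(2)) / 3 = -9/3 = -3
  s[Y,Y] = ((0)·(0) + (-1)·(-1) + (-1)·(-1) + (2)·(2)) / 3 = 6/3 = 2
  Sample standard deviations s_i = √(s[i,i]):
  s(X) = √(4.6667) = 2.1602
  s(Y) = √(2) = 1.4142

Step 3 — r_{ij} = s_{ij} / (s_i · s_j):
  r[X,X] = 1 (diagonal).
  r[X,Y] = -3 / (2.1602 · 1.4142) = -3 / 3.0551 = -0.982
  r[Y,Y] = 1 (diagonal).

R is symmetric with unit diagonal. Assembling:

R = [[1, -0.982],
 [-0.982, 1]]


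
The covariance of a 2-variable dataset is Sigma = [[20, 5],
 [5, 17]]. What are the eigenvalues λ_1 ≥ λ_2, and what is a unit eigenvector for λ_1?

Step 1 — characteristic polynomial of 2×2 Sigma:
  det(Sigma - λI) = λ² - trace · λ + det = 0.
  trace = 20 + 17 = 37, det = 20·17 - (5)² = 315.
Step 2 — discriminant:
  Δ = trace² - 4·det = 1369 - 1260 = 109.
Step 3 — eigenvalues:
  λ = (trace ± √Δ)/2 = (37 ± 10.4403)/2,
  λ_1 = 23.7202,  λ_2 = 13.2798.

Step 4 — unit eigenvector for λ_1: solve (Sigma - λ_1 I)v = 0. First row:
  (20 - 23.7202)·v_x + (5)·v_y = 0, i.e. (-3.7202)·v_x + (5)·v_y = 0,
  so v ∝ (b, λ_1 - a) = (5, 3.7202) = u.
  ||u|| = √((5)² + (3.7202)²) = √(38.8395) ≈ 6.2321,
  v_1 = u/||u|| ≈ (0.8023, 0.5969) (||v_1|| = 1).

λ_1 = 23.7202,  λ_2 = 13.2798;  v_1 ≈ (0.8023, 0.5969)


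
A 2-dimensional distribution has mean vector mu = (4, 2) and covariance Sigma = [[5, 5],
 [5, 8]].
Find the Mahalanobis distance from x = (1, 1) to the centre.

Step 1 — centre the observation: (x - mu) = (-3, -1).

Step 2 — invert Sigma. det(Sigma) = 5·8 - (5)² = 15.
  Sigma^{-1} = (1/det) · [[d, -b], [-b, a]] = [[0.5333, -0.3333],
 [-0.3333, 0.3333]].

Step 3 — form the quadratic (x - mu)^T · Sigma^{-1} · (x - mu):
  Sigma^{-1} · (x - mu) = (-1.2667, 0.6667).
  (x - mu)^T · [Sigma^{-1} · (x - mu)] = (-3)·(-1.2667) + (-1)·(0.6667) = 3.1333.

Step 4 — take square root: d = √(3.1333) ≈ 1.7701.

d(x, mu) = √(3.1333) ≈ 1.7701


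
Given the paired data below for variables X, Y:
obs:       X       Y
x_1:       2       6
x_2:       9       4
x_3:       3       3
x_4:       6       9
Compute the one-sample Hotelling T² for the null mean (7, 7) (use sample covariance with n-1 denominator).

Step 1 — sample mean vector:
  mean(X) = (2 + 9 + 3 + 6) / 4 = 20/4 = 5
  mean(Y) = (6 + 4 + 3 + 9) / 4 = 22/4 = 5.5
  x̄ = (5, 5.5),  deviation x̄ - mu_0 = (5, 5.5) - (7, 7) = (-2, -1.5).

Step 2 — sample covariance matrix, S[i,j] = (1/(n-1)) · Σ_k (x_{k,i} - mean_i) · (x_{k,j} - mean_j), divisor n-1 = 3:
  S[X,X] = ((-3)·(-3) + (4)·(4) + (-2)·(-2) + (1)·(1)) / 3 = 30/3 = 10
  S[X,Y] = ((-3)·(0.5) + (4)·(-1.5) + (-2)·(-2.5) + (1)·(3.5)) / 3 = 1/3 = 0.3333
  S[Y,Y] = ((0.5)·(0.5) + (-1.5)·(-1.5) + (-2.5)·(-2.5) + (3.5)·(3.5)) / 3 = 21/3 = 7
  S = [[10, 0.3333],
 [0.3333, 7]].

Step 3 — invert S. det(S) = 10·7 - (0.3333)² = 69.8889.
  S^{-1} = (1/det) · [[d, -b], [-b, a]] = [[0.1002, -0.0048],
 [-0.0048, 0.1431]].

Step 4 — quadratic form (x̄ - mu_0)^T · S^{-1} · (x̄ - mu_0):
  S^{-1} · (x̄ - mu_0) = (-0.1932, -0.2051),
  (x̄ - mu_0)^T · [...] = (-2)·(-0.1932) + (-1.5)·(-0.2051) = 0.694.

Step 5 — scale by n: T² = 4 · 0.694 = 2.7758.

T² ≈ 2.7758


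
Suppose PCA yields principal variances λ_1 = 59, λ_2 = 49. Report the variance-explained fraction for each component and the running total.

Step 1 — total variance = trace(Sigma) = Σ λ_i = 59 + 49 = 108.

Step 2 — fraction explained by component i = λ_i / Σ λ:
  PC1: 59/108 = 0.5463
  PC2: 49/108 = 0.4537

Step 3 — cumulative fraction after k components = (λ_1 + ... + λ_k) / Σ λ:
  k = 1: 59/108 = 0.5463
  k = 2: (59 + 49)/108 = 108/108 = 1

Summary (fraction, with percent):

explained: PC1 0.5463 (54.63%), PC2 0.4537 (45.37%);  cumulative: 0.5463, 1


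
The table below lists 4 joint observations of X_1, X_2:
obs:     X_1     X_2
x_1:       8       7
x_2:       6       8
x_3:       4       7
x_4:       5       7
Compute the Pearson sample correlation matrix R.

Step 1 — column means:
  mean(X_1) = (8 + 6 + 4 + 5) / 4 = 23/4 = 5.75
  mean(X_2) = (7 + 8 + 7 + 7) / 4 = 29/4 = 7.25

Step 2 — sample variances and covariances s[i,j] = (1/(n-1)) · Σ_k (x_{k,i} - mean_i) · (x_{k,j} - mean_j), with n-1 = 3:
  s[X_1,X_1] = ((2.25)·(2.25) + (0.25)·(0.25) + (-1.75)·(-1.75) + (-0.75)·(-0.75)) / 3 = 8.75/3 = 2.9167
  s[X_1,X_2] = ((2.25)·(-0.25) + (0.25)·(0.75) + (-1.75)·(-0.25) + (-0.75)·(-0.25)) / 3 = 0.25/3 = 0.0833
  s[X_2,X_2] = ((-0.25)·(-0.25) + (0.75)·(0.75) + (-0.25)·(-0.25) + (-0.25)·(-0.25)) / 3 = 0.75/3 = 0.25
  Sample standard deviations s_i = √(s[i,i]):
  s(X_1) = √(2.9167) = 1.7078
  s(X_2) = √(0.25) = 0.5

Step 3 — r_{ij} = s_{ij} / (s_i · s_j):
  r[X_1,X_1] = 1 (diagonal).
  r[X_1,X_2] = 0.0833 / (1.7078 · 0.5) = 0.0833 / 0.8539 = 0.0976
  r[X_2,X_2] = 1 (diagonal).

R is symmetric with unit diagonal. Assembling:

R = [[1, 0.0976],
 [0.0976, 1]]


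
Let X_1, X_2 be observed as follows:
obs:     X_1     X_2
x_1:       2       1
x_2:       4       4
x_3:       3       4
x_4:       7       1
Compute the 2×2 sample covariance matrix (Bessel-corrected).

Step 1 — column means:
  mean(X_1) = (2 + 4 + 3 + 7) / 4 = 16/4 = 4
  mean(X_2) = (1 + 4 + 4 + 1) / 4 = 10/4 = 2.5

Step 2 — sample covariance S[i,j] = (1/(n-1)) · Σ_k (x_{k,i} - mean_i) · (x_{k,j} - mean_j), with n-1 = 3.
  S[X_1,X_1] = ((-2)·(-2) + (0)·(0) + (-1)·(-1) + (3)·(3)) / 3 = 14/3 = 4.6667
  S[X_1,X_2] = ((-2)·(-1.5) + (0)·(1.5) + (-1)·(1.5) + (3)·(-1.5)) / 3 = -3/3 = -1
  S[X_2,X_2] = ((-1.5)·(-1.5) + (1.5)·(1.5) + (1.5)·(1.5) + (-1.5)·(-1.5)) / 3 = 9/3 = 3

S is symmetric (S[j,i] = S[i,j]). Assembling:

S = [[4.6667, -1],
 [-1, 3]]


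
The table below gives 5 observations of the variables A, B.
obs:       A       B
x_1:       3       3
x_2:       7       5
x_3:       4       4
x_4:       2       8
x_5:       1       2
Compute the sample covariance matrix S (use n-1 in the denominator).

Step 1 — column means:
  mean(A) = (3 + 7 + 4 + 2 + 1) / 5 = 17/5 = 3.4
  mean(B) = (3 + 5 + 4 + 8 + 2) / 5 = 22/5 = 4.4

Step 2 — sample covariance S[i,j] = (1/(n-1)) · Σ_k (x_{k,i} - mean_i) · (x_{k,j} - mean_j), with n-1 = 4.
  S[A,A] = ((-0.4)·(-0.4) + (3.6)·(3.6) + (0.6)·(0.6) + (-1.4)·(-1.4) + (-2.4)·(-2.4)) / 4 = 21.2/4 = 5.3
  S[A,B] = ((-0.4)·(-1.4) + (3.6)·(0.6) + (0.6)·(-0.4) + (-1.4)·(3.6) + (-2.4)·(-2.4)) / 4 = 3.2/4 = 0.8
  S[B,B] = ((-1.4)·(-1.4) + (0.6)·(0.6) + (-0.4)·(-0.4) + (3.6)·(3.6) + (-2.4)·(-2.4)) / 4 = 21.2/4 = 5.3

S is symmetric (S[j,i] = S[i,j]). Assembling:

S = [[5.3, 0.8],
 [0.8, 5.3]]


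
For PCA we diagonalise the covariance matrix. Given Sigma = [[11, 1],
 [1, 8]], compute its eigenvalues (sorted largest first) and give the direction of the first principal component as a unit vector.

Step 1 — characteristic polynomial of 2×2 Sigma:
  det(Sigma - λI) = λ² - trace · λ + det = 0.
  trace = 11 + 8 = 19, det = 11·8 - (1)² = 87.
Step 2 — discriminant:
  Δ = trace² - 4·det = 361 - 348 = 13.
Step 3 — eigenvalues:
  λ = (trace ± √Δ)/2 = (19 ± 3.6056)/2,
  λ_1 = 11.3028,  λ_2 = 7.6972.

Step 4 — unit eigenvector for λ_1: solve (Sigma - λ_1 I)v = 0. First row:
  (11 - 11.3028)·v_x + (1)·v_y = 0, i.e. (-0.3028)·v_x + (1)·v_y = 0,
  so v ∝ (b, λ_1 - a) = (1, 0.3028) = u.
  ||u|| = √((1)² + (0.3028)²) = √(1.0917) ≈ 1.0448,
  v_1 = u/||u|| ≈ (0.9571, 0.2898) (||v_1|| = 1).

λ_1 = 11.3028,  λ_2 = 7.6972;  v_1 ≈ (0.9571, 0.2898)


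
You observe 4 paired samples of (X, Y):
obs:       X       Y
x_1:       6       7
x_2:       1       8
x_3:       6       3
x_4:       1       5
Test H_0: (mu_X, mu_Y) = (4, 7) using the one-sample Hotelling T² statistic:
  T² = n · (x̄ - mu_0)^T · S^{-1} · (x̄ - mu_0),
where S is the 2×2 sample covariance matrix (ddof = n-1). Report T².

Step 1 — sample mean vector:
  mean(X) = (6 + 1 + 6 + 1) / 4 = 14/4 = 3.5
  mean(Y) = (7 + 8 + 3 + 5) / 4 = 23/4 = 5.75
  x̄ = (3.5, 5.75),  deviation x̄ - mu_0 = (3.5, 5.75) - (4, 7) = (-0.5, -1.25).

Step 2 — sample covariance matrix, S[i,j] = (1/(n-1)) · Σ_k (x_{k,i} - mean_i) · (x_{k,j} - mean_j), divisor n-1 = 3:
  S[X,X] = ((2.5)·(2.5) + (-2.5)·(-2.5) + (2.5)·(2.5) + (-2.5)·(-2.5)) / 3 = 25/3 = 8.3333
  S[X,Y] = ((2.5)·(1.25) + (-2.5)·(2.25) + (2.5)·(-2.75) + (-2.5)·(-0.75)) / 3 = -7.5/3 = -2.5
  S[Y,Y] = ((1.25)·(1.25) + (2.25)·(2.25) + (-2.75)·(-2.75) + (-0.75)·(-0.75)) / 3 = 14.75/3 = 4.9167
  S = [[8.3333, -2.5],
 [-2.5, 4.9167]].

Step 3 — invert S. det(S) = 8.3333·4.9167 - (-2.5)² = 34.7222.
  S^{-1} = (1/det) · [[d, -b], [-b, a]] = [[0.1416, 0.072],
 [0.072, 0.24]].

Step 4 — quadratic form (x̄ - mu_0)^T · S^{-1} · (x̄ - mu_0):
  S^{-1} · (x̄ - mu_0) = (-0.1608, -0.336),
  (x̄ - mu_0)^T · [...] = (-0.5)·(-0.1608) + (-1.25)·(-0.336) = 0.5004.

Step 5 — scale by n: T² = 4 · 0.5004 = 2.0016.

T² ≈ 2.0016


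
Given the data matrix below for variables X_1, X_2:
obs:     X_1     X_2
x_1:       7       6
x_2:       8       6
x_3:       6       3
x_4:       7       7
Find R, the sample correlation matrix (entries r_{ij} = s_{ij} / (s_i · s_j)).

Step 1 — column means:
  mean(X_1) = (7 + 8 + 6 + 7) / 4 = 28/4 = 7
  mean(X_2) = (6 + 6 + 3 + 7) / 4 = 22/4 = 5.5

Step 2 — sample variances and covariances s[i,j] = (1/(n-1)) · Σ_k (x_{k,i} - mean_i) · (x_{k,j} - mean_j), with n-1 = 3:
  s[X_1,X_1] = ((0)·(0) + (1)·(1) + (-1)·(-1) + (0)·(0)) / 3 = 2/3 = 0.6667
  s[X_1,X_2] = ((0)·(0.5) + (1)·(0.5) + (-1)·(-2.5) + (0)·(1.5)) / 3 = 3/3 = 1
  s[X_2,X_2] = ((0.5)·(0.5) + (0.5)·(0.5) + (-2.5)·(-2.5) + (1.5)·(1.5)) / 3 = 9/3 = 3
  Sample standard deviations s_i = √(s[i,i]):
  s(X_1) = √(0.6667) = 0.8165
  s(X_2) = √(3) = 1.7321

Step 3 — r_{ij} = s_{ij} / (s_i · s_j):
  r[X_1,X_1] = 1 (diagonal).
  r[X_1,X_2] = 1 / (0.8165 · 1.7321) = 1 / 1.4142 = 0.7071
  r[X_2,X_2] = 1 (diagonal).

R is symmetric with unit diagonal. Assembling:

R = [[1, 0.7071],
 [0.7071, 1]]


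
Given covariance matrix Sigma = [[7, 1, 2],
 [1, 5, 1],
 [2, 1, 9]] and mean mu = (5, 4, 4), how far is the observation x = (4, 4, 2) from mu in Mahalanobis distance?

Step 1 — centre the observation: (x - mu) = (-1, 0, -2).

Step 2 — invert Sigma (cofactor / det for 3×3, or solve directly):
  Sigma^{-1} = [[0.1555, -0.0247, -0.0318],
 [-0.0247, 0.2085, -0.0177],
 [-0.0318, -0.0177, 0.1201]].

Step 3 — form the quadratic (x - mu)^T · Sigma^{-1} · (x - mu):
  Sigma^{-1} · (x - mu) = (-0.0919, 0.0601, -0.2085).
  (x - mu)^T · [Sigma^{-1} · (x - mu)] = (-1)·(-0.0919) + (0)·(0.0601) + (-2)·(-0.2085) = 0.5088.

Step 4 — take square root: d = √(0.5088) ≈ 0.7133.

d(x, mu) = √(0.5088) ≈ 0.7133


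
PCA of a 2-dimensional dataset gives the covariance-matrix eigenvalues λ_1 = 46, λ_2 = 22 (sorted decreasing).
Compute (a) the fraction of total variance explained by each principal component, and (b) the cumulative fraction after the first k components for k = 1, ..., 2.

Step 1 — total variance = trace(Sigma) = Σ λ_i = 46 + 22 = 68.

Step 2 — fraction explained by component i = λ_i / Σ λ:
  PC1: 46/68 = 0.6765
  PC2: 22/68 = 0.3235

Step 3 — cumulative fraction after k components = (λ_1 + ... + λ_k) / Σ λ:
  k = 1: 46/68 = 0.6765
  k = 2: (46 + 22)/68 = 68/68 = 1

Summary (fraction, with percent):

explained: PC1 0.6765 (67.65%), PC2 0.3235 (32.35%);  cumulative: 0.6765, 1


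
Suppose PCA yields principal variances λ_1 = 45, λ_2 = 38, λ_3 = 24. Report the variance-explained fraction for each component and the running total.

Step 1 — total variance = trace(Sigma) = Σ λ_i = 45 + 38 + 24 = 107.

Step 2 — fraction explained by component i = λ_i / Σ λ:
  PC1: 45/107 = 0.4206
  PC2: 38/107 = 0.3551
  PC3: 24/107 = 0.2243

Step 3 — cumulative fraction after k components = (λ_1 + ... + λ_k) / Σ λ:
  k = 1: 45/107 = 0.4206
  k = 2: (45 + 38)/107 = 83/107 = 0.7757
  k = 3: (45 + 38 + 24)/107 = 107/107 = 1

Summary (fraction, with percent):

explained: PC1 0.4206 (42.06%), PC2 0.3551 (35.51%), PC3 0.2243 (22.43%);  cumulative: 0.4206, 0.7757, 1


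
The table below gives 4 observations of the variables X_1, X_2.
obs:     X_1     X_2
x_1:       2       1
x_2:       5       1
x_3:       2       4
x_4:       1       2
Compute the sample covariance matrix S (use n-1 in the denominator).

Step 1 — column means:
  mean(X_1) = (2 + 5 + 2 + 1) / 4 = 10/4 = 2.5
  mean(X_2) = (1 + 1 + 4 + 2) / 4 = 8/4 = 2

Step 2 — sample covariance S[i,j] = (1/(n-1)) · Σ_k (x_{k,i} - mean_i) · (x_{k,j} - mean_j), with n-1 = 3.
  S[X_1,X_1] = ((-0.5)·(-0.5) + (2.5)·(2.5) + (-0.5)·(-0.5) + (-1.5)·(-1.5)) / 3 = 9/3 = 3
  S[X_1,X_2] = ((-0.5)·(-1) + (2.5)·(-1) + (-0.5)·(2) + (-1.5)·(0)) / 3 = -3/3 = -1
  S[X_2,X_2] = ((-1)·(-1) + (-1)·(-1) + (2)·(2) + (0)·(0)) / 3 = 6/3 = 2

S is symmetric (S[j,i] = S[i,j]). Assembling:

S = [[3, -1],
 [-1, 2]]


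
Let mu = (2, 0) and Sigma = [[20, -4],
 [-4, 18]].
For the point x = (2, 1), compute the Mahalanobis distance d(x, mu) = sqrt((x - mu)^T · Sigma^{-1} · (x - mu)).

Step 1 — centre the observation: (x - mu) = (0, 1).

Step 2 — invert Sigma. det(Sigma) = 20·18 - (-4)² = 344.
  Sigma^{-1} = (1/det) · [[d, -b], [-b, a]] = [[0.0523, 0.0116],
 [0.0116, 0.0581]].

Step 3 — form the quadratic (x - mu)^T · Sigma^{-1} · (x - mu):
  Sigma^{-1} · (x - mu) = (0.0116, 0.0581).
  (x - mu)^T · [Sigma^{-1} · (x - mu)] = (0)·(0.0116) + (1)·(0.0581) = 0.0581.

Step 4 — take square root: d = √(0.0581) ≈ 0.2411.

d(x, mu) = √(0.0581) ≈ 0.2411


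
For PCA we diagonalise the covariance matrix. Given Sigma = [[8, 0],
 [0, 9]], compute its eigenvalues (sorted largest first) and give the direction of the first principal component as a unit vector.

Step 1 — characteristic polynomial of 2×2 Sigma:
  det(Sigma - λI) = λ² - trace · λ + det = 0.
  trace = 8 + 9 = 17, det = 8·9 - (0)² = 72.
Step 2 — discriminant:
  Δ = trace² - 4·det = 289 - 288 = 1.
Step 3 — eigenvalues:
  λ = (trace ± √Δ)/2 = (17 ± 1)/2,
  λ_1 = 9,  λ_2 = 8.

Step 4 — unit eigenvector for λ_1: Sigma is diagonal, so its eigenvectors are the coordinate axes. λ_1 = 9 is the diagonal entry on the second coordinate axis, hence
  v_1 = (0, 1) (||v_1|| = 1).

λ_1 = 9,  λ_2 = 8;  v_1 ≈ (0, 1)


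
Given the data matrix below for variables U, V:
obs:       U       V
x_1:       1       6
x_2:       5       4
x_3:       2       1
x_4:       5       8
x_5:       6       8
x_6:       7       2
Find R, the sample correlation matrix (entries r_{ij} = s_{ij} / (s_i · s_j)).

Step 1 — column means:
  mean(U) = (1 + 5 + 2 + 5 + 6 + 7) / 6 = 26/6 = 4.3333
  mean(V) = (6 + 4 + 1 + 8 + 8 + 2) / 6 = 29/6 = 4.8333

Step 2 — sample variances and covariances s[i,j] = (1/(n-1)) · Σ_k (x_{k,i} - mean_i) · (x_{k,j} - mean_j), with n-1 = 5:
  s[U,U] = ((-3.3333)·(-3.3333) + (0.6667)·(0.6667) + (-2.3333)·(-2.3333) + (0.6667)·(0.6667) + (1.6667)·(1.6667) + (2.6667)·(2.6667)) / 5 = 27.3333/5 = 5.4667
  s[U,V] = ((-3.3333)·(1.1667) + (0.6667)·(-0.8333) + (-2.3333)·(-3.8333) + (0.6667)·(3.1667) + (1.6667)·(3.1667) + (2.6667)·(-2.8333)) / 5 = 4.3333/5 = 0.8667
  s[V,V] = ((1.1667)·(1.1667) + (-0.8333)·(-0.8333) + (-3.8333)·(-3.8333) + (3.1667)·(3.1667) + (3.1667)·(3.1667) + (-2.8333)·(-2.8333)) / 5 = 44.8333/5 = 8.9667
  Sample standard deviations s_i = √(s[i,i]):
  s(U) = √(5.4667) = 2.3381
  s(V) = √(8.9667) = 2.9944

Step 3 — r_{ij} = s_{ij} / (s_i · s_j):
  r[U,U] = 1 (diagonal).
  r[U,V] = 0.8667 / (2.3381 · 2.9944) = 0.8667 / 7.0013 = 0.1238
  r[V,V] = 1 (diagonal).

R is symmetric with unit diagonal. Assembling:

R = [[1, 0.1238],
 [0.1238, 1]]


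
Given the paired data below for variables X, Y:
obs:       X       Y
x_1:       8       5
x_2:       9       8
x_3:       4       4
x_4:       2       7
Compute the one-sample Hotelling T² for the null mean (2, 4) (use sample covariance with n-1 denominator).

Step 1 — sample mean vector:
  mean(X) = (8 + 9 + 4 + 2) / 4 = 23/4 = 5.75
  mean(Y) = (5 + 8 + 4 + 7) / 4 = 24/4 = 6
  x̄ = (5.75, 6),  deviation x̄ - mu_0 = (5.75, 6) - (2, 4) = (3.75, 2).

Step 2 — sample covariance matrix, S[i,j] = (1/(n-1)) · Σ_k (x_{k,i} - mean_i) · (x_{k,j} - mean_j), divisor n-1 = 3:
  S[X,X] = ((2.25)·(2.25) + (3.25)·(3.25) + (-1.75)·(-1.75) + (-3.75)·(-3.75)) / 3 = 32.75/3 = 10.9167
  S[X,Y] = ((2.25)·(-1) + (3.25)·(2) + (-1.75)·(-2) + (-3.75)·(1)) / 3 = 4/3 = 1.3333
  S[Y,Y] = ((-1)·(-1) + (2)·(2) + (-2)·(-2) + (1)·(1)) / 3 = 10/3 = 3.3333
  S = [[10.9167, 1.3333],
 [1.3333, 3.3333]].

Step 3 — invert S. det(S) = 10.9167·3.3333 - (1.3333)² = 34.6111.
  S^{-1} = (1/det) · [[d, -b], [-b, a]] = [[0.0963, -0.0385],
 [-0.0385, 0.3154]].

Step 4 — quadratic form (x̄ - mu_0)^T · S^{-1} · (x̄ - mu_0):
  S^{-1} · (x̄ - mu_0) = (0.2841, 0.4864),
  (x̄ - mu_0)^T · [...] = (3.75)·(0.2841) + (2)·(0.4864) = 2.0381.

Step 5 — scale by n: T² = 4 · 2.0381 = 8.1525.

T² ≈ 8.1525


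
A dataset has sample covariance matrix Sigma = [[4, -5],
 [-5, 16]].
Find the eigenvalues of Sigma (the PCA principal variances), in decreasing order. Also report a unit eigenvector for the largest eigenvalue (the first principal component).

Step 1 — characteristic polynomial of 2×2 Sigma:
  det(Sigma - λI) = λ² - trace · λ + det = 0.
  trace = 4 + 16 = 20, det = 4·16 - (-5)² = 39.
Step 2 — discriminant:
  Δ = trace² - 4·det = 400 - 156 = 244.
Step 3 — eigenvalues:
  λ = (trace ± √Δ)/2 = (20 ± 15.6205)/2,
  λ_1 = 17.8102,  λ_2 = 2.1898.

Step 4 — unit eigenvector for λ_1: solve (Sigma - λ_1 I)v = 0. First row:
  (4 - 17.8102)·v_x + (-5)·v_y = 0, i.e. (-13.8102)·v_x + (-5)·v_y = 0,
  so v ∝ (b, λ_1 - a) = (-5, 13.8102); multiply by -1 so the first entry is positive: u = (5, -13.8102).
  ||u|| = √((5)² + (-13.8102)²) = √(215.723) ≈ 14.6875,
  v_1 = u/||u|| ≈ (0.3404, -0.9403) (||v_1|| = 1).

λ_1 = 17.8102,  λ_2 = 2.1898;  v_1 ≈ (0.3404, -0.9403)


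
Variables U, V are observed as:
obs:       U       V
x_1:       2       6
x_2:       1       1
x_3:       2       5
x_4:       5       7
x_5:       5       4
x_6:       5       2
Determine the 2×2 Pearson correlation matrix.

Step 1 — column means:
  mean(U) = (2 + 1 + 2 + 5 + 5 + 5) / 6 = 20/6 = 3.3333
  mean(V) = (6 + 1 + 5 + 7 + 4 + 2) / 6 = 25/6 = 4.1667

Step 2 — sample variances and covariances s[i,j] = (1/(n-1)) · Σ_k (x_{k,i} - mean_i) · (x_{k,j} - mean_j), with n-1 = 5:
  s[U,U] = ((-1.3333)·(-1.3333) + (-2.3333)·(-2.3333) + (-1.3333)·(-1.3333) + (1.6667)·(1.6667) + (1.6667)·(1.6667) + (1.6667)·(1.6667)) / 5 = 17.3333/5 = 3.4667
  s[U,V] = ((-1.3333)·(1.8333) + (-2.3333)·(-3.1667) + (-1.3333)·(0.8333) + (1.6667)·(2.8333) + (1.6667)·(-0.1667) + (1.6667)·(-2.1667)) / 5 = 4.6667/5 = 0.9333
  s[V,V] = ((1.8333)·(1.8333) + (-3.1667)·(-3.1667) + (0.8333)·(0.8333) + (2.8333)·(2.8333) + (-0.1667)·(-0.1667) + (-2.1667)·(-2.1667)) / 5 = 26.8333/5 = 5.3667
  Sample standard deviations s_i = √(s[i,i]):
  s(U) = √(3.4667) = 1.8619
  s(V) = √(5.3667) = 2.3166

Step 3 — r_{ij} = s_{ij} / (s_i · s_j):
  r[U,U] = 1 (diagonal).
  r[U,V] = 0.9333 / (1.8619 · 2.3166) = 0.9333 / 4.3133 = 0.2164
  r[V,V] = 1 (diagonal).

R is symmetric with unit diagonal. Assembling:

R = [[1, 0.2164],
 [0.2164, 1]]


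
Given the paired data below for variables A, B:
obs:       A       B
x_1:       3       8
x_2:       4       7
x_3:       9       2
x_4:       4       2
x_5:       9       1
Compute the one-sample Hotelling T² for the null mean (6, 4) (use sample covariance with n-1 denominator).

Step 1 — sample mean vector:
  mean(A) = (3 + 4 + 9 + 4 + 9) / 5 = 29/5 = 5.8
  mean(B) = (8 + 7 + 2 + 2 + 1) / 5 = 20/5 = 4
  x̄ = (5.8, 4),  deviation x̄ - mu_0 = (5.8, 4) - (6, 4) = (-0.2, 0).

Step 2 — sample covariance matrix, S[i,j] = (1/(n-1)) · Σ_k (x_{k,i} - mean_i) · (x_{k,j} - mean_j), divisor n-1 = 4:
  S[A,A] = ((-2.8)·(-2.8) + (-1.8)·(-1.8) + (3.2)·(3.2) + (-1.8)·(-1.8) + (3.2)·(3.2)) / 4 = 34.8/4 = 8.7
  S[A,B] = ((-2.8)·(4) + (-1.8)·(3) + (3.2)·(-2) + (-1.8)·(-2) + (3.2)·(-3)) / 4 = -29/4 = -7.25
  S[B,B] = ((4)·(4) + (3)·(3) + (-2)·(-2) + (-2)·(-2) + (-3)·(-3)) / 4 = 42/4 = 10.5
  S = [[8.7, -7.25],
 [-7.25, 10.5]].

Step 3 — invert S. det(S) = 8.7·10.5 - (-7.25)² = 38.7875.
  S^{-1} = (1/det) · [[d, -b], [-b, a]] = [[0.2707, 0.1869],
 [0.1869, 0.2243]].

Step 4 — quadratic form (x̄ - mu_0)^T · S^{-1} · (x̄ - mu_0):
  S^{-1} · (x̄ - mu_0) = (-0.0541, -0.0374),
  (x̄ - mu_0)^T · [...] = (-0.2)·(-0.0541) + (0)·(-0.0374) = 0.0108.

Step 5 — scale by n: T² = 5 · 0.0108 = 0.0541.

T² ≈ 0.0541


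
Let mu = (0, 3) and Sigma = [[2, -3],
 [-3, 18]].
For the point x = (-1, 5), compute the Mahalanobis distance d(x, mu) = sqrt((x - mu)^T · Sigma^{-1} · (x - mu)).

Step 1 — centre the observation: (x - mu) = (-1, 2).

Step 2 — invert Sigma. det(Sigma) = 2·18 - (-3)² = 27.
  Sigma^{-1} = (1/det) · [[d, -b], [-b, a]] = [[0.6667, 0.1111],
 [0.1111, 0.0741]].

Step 3 — form the quadratic (x - mu)^T · Sigma^{-1} · (x - mu):
  Sigma^{-1} · (x - mu) = (-0.4444, 0.037).
  (x - mu)^T · [Sigma^{-1} · (x - mu)] = (-1)·(-0.4444) + (2)·(0.037) = 0.5185.

Step 4 — take square root: d = √(0.5185) ≈ 0.7201.

d(x, mu) = √(0.5185) ≈ 0.7201


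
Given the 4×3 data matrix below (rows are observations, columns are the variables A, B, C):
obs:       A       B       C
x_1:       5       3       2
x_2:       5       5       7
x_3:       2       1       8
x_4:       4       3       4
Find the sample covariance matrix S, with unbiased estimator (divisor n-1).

Step 1 — column means:
  mean(A) = (5 + 5 + 2 + 4) / 4 = 16/4 = 4
  mean(B) = (3 + 5 + 1 + 3) / 4 = 12/4 = 3
  mean(C) = (2 + 7 + 8 + 4) / 4 = 21/4 = 5.25

Step 2 — sample covariance S[i,j] = (1/(n-1)) · Σ_k (x_{k,i} - mean_i) · (x_{k,j} - mean_j), with n-1 = 3.
  S[A,A] = ((1)·(1) + (1)·(1) + (-2)·(-2) + (0)·(0)) / 3 = 6/3 = 2
  S[A,B] = ((1)·(0) + (1)·(2) + (-2)·(-2) + (0)·(0)) / 3 = 6/3 = 2
  S[A,C] = ((1)·(-3.25) + (1)·(1.75) + (-2)·(2.75) + (0)·(-1.25)) / 3 = -7/3 = -2.3333
  S[B,B] = ((0)·(0) + (2)·(2) + (-2)·(-2) + (0)·(0)) / 3 = 8/3 = 2.6667
  S[B,C] = ((0)·(-3.25) + (2)·(1.75) + (-2)·(2.75) + (0)·(-1.25)) / 3 = -2/3 = -0.6667
  S[C,C] = ((-3.25)·(-3.25) + (1.75)·(1.75) + (2.75)·(2.75) + (-1.25)·(-1.25)) / 3 = 22.75/3 = 7.5833

S is symmetric (S[j,i] = S[i,j]). Assembling:

S = [[2, 2, -2.3333],
 [2, 2.6667, -0.6667],
 [-2.3333, -0.6667, 7.5833]]
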